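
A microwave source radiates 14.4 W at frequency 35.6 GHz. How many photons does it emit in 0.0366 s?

2.23·10^22 photons

Total energy: E_total = P·t = 14.4 × 0.0366 = 0.5270 J.
Per-photon energy: E = 2.359·10^-23 J.
N = E_total / E_photon = 2.23·10^22.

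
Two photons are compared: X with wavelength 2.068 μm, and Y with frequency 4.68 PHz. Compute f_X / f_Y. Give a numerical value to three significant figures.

f_X = 1.450e14 Hz (from wavelength = 2.068 μm, via f = c/λ).
f_Y = 4.680e15 Hz (from frequency = 4.68 PHz, via f given directly).
Ratio = 1.450e14 / 4.680e15 = 0.0310.

0.0310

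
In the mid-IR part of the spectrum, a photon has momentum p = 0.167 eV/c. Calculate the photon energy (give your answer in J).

2.68e-20 J

First convert: p = 0.167 eV/c = 8.9250e-29 kg·m/s.
Since E = pc for a photon, E = 2.676e-20 J.
So E ≈ 2.68e-20 J.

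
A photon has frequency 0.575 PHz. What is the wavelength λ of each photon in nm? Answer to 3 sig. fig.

Take c = 2.99792458 × 10^8 m/s.
In SI units: f = 0.575 PHz = 5.75 × 10^14 Hz.
Since λ = c/f for a photon, λ = 5.214 × 10^-7 m.
Converting to nm: λ = 521.4 nm ≈ 521 nm.

521 nm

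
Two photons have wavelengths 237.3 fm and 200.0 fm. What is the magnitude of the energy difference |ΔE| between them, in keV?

Using E = hc/λ: E₁ = 8.3710e-13 J, E₂ = 9.9322e-13 J.
|ΔE| = |8.3710e-13 − 9.9322e-13| = 1.56e-13 J = 974 keV.

974 keV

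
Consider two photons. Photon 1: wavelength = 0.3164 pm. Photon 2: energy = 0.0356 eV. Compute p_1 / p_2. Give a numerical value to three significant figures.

1.10 × 10^8

p_1 = 2.094 × 10^-21 kg·m/s (from wavelength = 0.3164 pm, via p = h/λ).
p_2 = 1.903 × 10^-29 kg·m/s (from energy = 0.0356 eV, via p = E/c).
Ratio = 2.094 × 10^-21 / 1.903 × 10^-29 = 1.10 × 10^8.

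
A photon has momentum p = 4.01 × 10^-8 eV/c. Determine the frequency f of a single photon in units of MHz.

Use h = 6.62607015 × 10^-34 J·s, c = 2.99792458 × 10^8 m/s, 1 eV = 1.602176634 × 10^-19 J.
Convert to SI: p = 4.01 × 10^-8 eV/c = 2.1431 × 10^-35 kg·m/s.
Since f = pc/h for a photon, f = 9.696 × 10^6 Hz.
Converting to MHz: f = 9.696 MHz ≈ 9.70 MHz.

9.70 MHz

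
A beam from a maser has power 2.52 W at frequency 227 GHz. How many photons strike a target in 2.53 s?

Total energy: E_total = P·t = 2.52 × 2.53 = 6.376 J.
Per-photon energy: E = 1.504 × 10^-22 J.
N = E_total / E_photon = 4.24 × 10^22.

4.24 × 10^22 photons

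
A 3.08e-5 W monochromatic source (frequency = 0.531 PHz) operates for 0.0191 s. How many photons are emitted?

Total energy: E_total = P·t = 3.08e-5 × 0.0191 = 5.883e-7 J.
Per-photon energy: E = 3.518e-19 J.
N = E_total / E_photon = 1.67e12.

1.67e12 photons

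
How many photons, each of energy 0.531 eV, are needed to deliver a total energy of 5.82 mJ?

6.84 × 10^16 photons

Per-photon energy: E = 8.508 × 10^-20 J (from energy = 0.531 eV).
N = E_total / E_photon = 0.00582 J / 8.508 × 10^-20 J = 6.84 × 10^16.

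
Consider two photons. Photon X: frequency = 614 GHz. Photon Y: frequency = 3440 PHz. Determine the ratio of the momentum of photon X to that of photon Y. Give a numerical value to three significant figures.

1.78e-7

p_X = 1.357e-30 kg·m/s (from frequency = 614 GHz, via p = hf/c).
p_Y = 7.603e-24 kg·m/s (from frequency = 3440 PHz, via p = hf/c).
Ratio = 1.357e-30 / 7.603e-24 = 1.78e-7.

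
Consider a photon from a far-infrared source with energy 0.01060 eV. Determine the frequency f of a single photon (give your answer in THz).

Use h = 6.62607015·10^-34 J·s, 1 eV = 1.602176634·10^-19 J.
In SI units: E = 0.01060 eV = 1.6983·10^-21 J.
Since f = E/h for a photon, f = 2.563·10^12 Hz.
Converting to THz: f = 2.563 THz ≈ 2.56 THz.

2.56 THz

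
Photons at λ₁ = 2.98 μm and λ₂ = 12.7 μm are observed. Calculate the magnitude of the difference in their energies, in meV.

Using E = hc/λ: E₁ = 6.666 × 10^-20 J, E₂ = 1.564 × 10^-20 J.
|ΔE| = |6.666 × 10^-20 − 1.564 × 10^-20| = 5.10 × 10^-20 J = 318 meV.

318 meV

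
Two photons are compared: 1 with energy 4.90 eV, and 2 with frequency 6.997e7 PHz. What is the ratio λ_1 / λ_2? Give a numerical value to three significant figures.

5.91e7

λ_1 = 2.530e-7 m (from energy = 4.90 eV, via λ = hc/E).
λ_2 = 4.285e-15 m (from frequency = 6.997e7 PHz, via λ = c/f).
Ratio = 2.530e-7 / 4.285e-15 = 5.91e7.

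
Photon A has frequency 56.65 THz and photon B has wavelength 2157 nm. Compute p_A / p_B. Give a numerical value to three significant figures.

p_A = 1.252e-28 kg·m/s (from frequency = 56.65 THz, via p = hf/c).
p_B = 3.072e-28 kg·m/s (from wavelength = 2157 nm, via p = h/λ).
Ratio = 1.252e-28 / 3.072e-28 = 0.408.

0.408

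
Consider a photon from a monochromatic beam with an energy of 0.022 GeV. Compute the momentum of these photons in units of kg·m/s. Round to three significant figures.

1.18e-20 kg·m/s

Take c = 2.99792458e8 m/s, 1 eV = 1.602176634e-19 J.
Convert to SI: E = 0.022 GeV = 3.5248e-12 J.
Since p = E/c for a photon, p = 1.176e-20 kg·m/s.
So p ≈ 1.18e-20 kg·m/s.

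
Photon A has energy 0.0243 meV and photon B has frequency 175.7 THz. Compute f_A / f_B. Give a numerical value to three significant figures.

f_A = 5.876e9 Hz (from energy = 0.0243 meV, via f = E/h).
f_B = 1.757e14 Hz (from frequency = 175.7 THz, via f given directly).
Ratio = 5.876e9 / 1.757e14 = 3.34e-5.

3.34e-5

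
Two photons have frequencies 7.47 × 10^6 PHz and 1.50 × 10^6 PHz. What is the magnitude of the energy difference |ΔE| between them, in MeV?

24.7 MeV

Using E = hf: E₁ = 4.950 × 10^-12 J, E₂ = 9.939 × 10^-13 J.
|ΔE| = |4.950 × 10^-12 − 9.939 × 10^-13| = 3.96 × 10^-12 J = 24.7 MeV.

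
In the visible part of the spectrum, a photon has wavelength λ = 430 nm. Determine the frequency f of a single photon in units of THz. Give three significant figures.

Convert to SI: λ = 430 nm = 4.3 × 10^-7 m.
Since f = c/λ for a photon, f = 6.972 × 10^14 Hz.
Converting to THz: f = 697.2 THz ≈ 697 THz.

697 THz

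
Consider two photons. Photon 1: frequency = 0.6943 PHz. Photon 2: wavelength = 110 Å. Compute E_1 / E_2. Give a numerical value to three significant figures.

0.0255

E_1 = 4.600 × 10^-19 J (from frequency = 0.6943 PHz, via E = hf).
E_2 = 1.806 × 10^-17 J (from wavelength = 110 Å, via E = hc/λ).
Ratio = 4.600 × 10^-19 / 1.806 × 10^-17 = 0.0255.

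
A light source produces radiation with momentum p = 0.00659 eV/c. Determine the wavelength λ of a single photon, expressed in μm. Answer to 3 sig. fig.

188 μm

In SI units: p = 0.00659 eV/c = 3.5219·10^-30 kg·m/s.
The photon relation is λ = h/p, giving λ = 1.881·10^-4 m.
Converting to μm: λ = 188.1 μm ≈ 188 μm.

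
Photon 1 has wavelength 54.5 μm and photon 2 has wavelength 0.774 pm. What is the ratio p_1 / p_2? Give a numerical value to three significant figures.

p_1 = 1.216e-29 kg·m/s (from wavelength = 54.5 μm, via p = h/λ).
p_2 = 8.561e-22 kg·m/s (from wavelength = 0.774 pm, via p = h/λ).
Ratio = 1.216e-29 / 8.561e-22 = 1.42e-8.

1.42e-8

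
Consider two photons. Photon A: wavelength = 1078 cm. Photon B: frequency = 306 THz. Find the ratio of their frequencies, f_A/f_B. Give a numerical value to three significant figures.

9.09·10^-8

f_A = 2.781·10^7 Hz (from wavelength = 1078 cm, via f = c/λ).
f_B = 3.060·10^14 Hz (from frequency = 306 THz, via f given directly).
Ratio = 2.781·10^7 / 3.060·10^14 = 9.09·10^-8.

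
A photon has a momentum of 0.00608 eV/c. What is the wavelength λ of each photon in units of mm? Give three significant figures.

0.204 mm

First convert: p = 0.00608 eV/c = 3.2493 × 10^-30 kg·m/s.
For a photon λ = h/p, so λ = 2.039 × 10^-4 m.
Converting to mm: λ = 0.2039 mm ≈ 0.204 mm.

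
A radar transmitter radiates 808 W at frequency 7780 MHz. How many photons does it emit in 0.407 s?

Total energy: E_total = P·t = 808 × 0.407 = 328.9 J.
Per-photon energy: E = 5.155·10^-24 J.
N = E_total / E_photon = 6.38·10^25.

6.38·10^25 photons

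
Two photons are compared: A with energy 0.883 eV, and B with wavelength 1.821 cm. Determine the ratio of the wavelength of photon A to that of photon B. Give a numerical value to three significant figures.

7.71e-5

λ_A = 1.404e-6 m (from energy = 0.883 eV, via λ = hc/E).
λ_B = 0.01821 m (from wavelength = 1.821 cm, via λ given directly).
Ratio = 1.404e-6 / 0.01821 = 7.71e-5.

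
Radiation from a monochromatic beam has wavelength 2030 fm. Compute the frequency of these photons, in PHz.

1.48 × 10^5 PHz

(c = 2.99792458 × 10^8 m/s.)
First convert: λ = 2030 fm = 2.03 × 10^-12 m.
The photon relation is f = c/λ, giving f = 1.477 × 10^20 Hz.
Converting to PHz: f = 147700 PHz ≈ 1.48 × 10^5 PHz.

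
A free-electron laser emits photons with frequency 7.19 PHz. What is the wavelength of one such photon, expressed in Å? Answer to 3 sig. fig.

417 Å

Use c = 2.99792458e8 m/s.
Convert to SI: f = 7.19 PHz = 7.19e15 Hz.
For a photon λ = c/f, so λ = 4.170e-8 m.
Converting to Å: λ = 417.0 Å ≈ 417 Å.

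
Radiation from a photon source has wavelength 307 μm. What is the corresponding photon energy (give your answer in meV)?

4.04 meV

Use h = 6.62607015e-34 J·s, c = 2.99792458e8 m/s, 1 eV = 1.602176634e-19 J.
First convert: λ = 307 μm = 3.07e-4 m.
The photon relation is E = hc/λ, giving E = 6.471e-22 J.
Converting to meV: E = 4.039 meV ≈ 4.04 meV.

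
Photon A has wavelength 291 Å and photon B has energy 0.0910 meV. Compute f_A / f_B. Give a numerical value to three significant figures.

4.68e5

f_A = 1.030e16 Hz (from wavelength = 291 Å, via f = c/λ).
f_B = 2.200e10 Hz (from energy = 0.0910 meV, via f = E/h).
Ratio = 1.030e16 / 2.200e10 = 4.68e5.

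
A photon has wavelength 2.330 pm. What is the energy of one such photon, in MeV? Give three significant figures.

0.532 MeV

Take h = 6.62607015 × 10^-34 J·s, c = 2.99792458 × 10^8 m/s, 1 eV = 1.602176634 × 10^-19 J.
Convert to SI: λ = 2.330 pm = 2.330 × 10^-12 m.
The photon relation is E = hc/λ, giving E = 8.526 × 10^-14 J.
Converting to MeV: E = 0.5321 MeV ≈ 0.532 MeV.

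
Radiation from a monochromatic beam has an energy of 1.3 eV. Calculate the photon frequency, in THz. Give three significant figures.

Use h = 6.62607015 × 10^-34 J·s, 1 eV = 1.602176634 × 10^-19 J.
In SI units: E = 1.3 eV = 2.0828 × 10^-19 J.
The photon relation is f = E/h, giving f = 3.143 × 10^14 Hz.
Converting to THz: f = 314.3 THz ≈ 314 THz.

314 THz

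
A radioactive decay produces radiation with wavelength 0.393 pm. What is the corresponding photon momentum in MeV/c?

Take h = 6.62607015e-34 J·s, c = 2.99792458e8 m/s, 1 eV = 1.602176634e-19 J.
Convert to SI: λ = 0.393 pm = 3.93e-13 m.
Apply p = h/λ: p = 1.686e-21 kg·m/s.
Converting to MeV/c: p = 3.155 MeV/c ≈ 3.15 MeV/c.

3.15 MeV/c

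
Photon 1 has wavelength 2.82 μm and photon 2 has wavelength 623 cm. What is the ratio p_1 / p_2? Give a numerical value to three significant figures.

2.21e6

p_1 = 2.350e-28 kg·m/s (from wavelength = 2.82 μm, via p = h/λ).
p_2 = 1.064e-34 kg·m/s (from wavelength = 623 cm, via p = h/λ).
Ratio = 2.350e-28 / 1.064e-34 = 2.21e6.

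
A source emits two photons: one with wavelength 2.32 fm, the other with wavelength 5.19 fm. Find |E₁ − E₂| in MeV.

296 MeV

Using E = hc/λ: E₁ = 8.562e-11 J, E₂ = 3.827e-11 J.
|ΔE| = |8.562e-11 − 3.827e-11| = 4.73e-11 J = 296 MeV.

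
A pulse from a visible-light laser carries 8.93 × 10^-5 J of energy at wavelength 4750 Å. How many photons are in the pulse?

Per-photon energy: E = 4.182 × 10^-19 J (from wavelength = 4750 Å).
N = E_total / E_photon = 8.93 × 10^-5 J / 4.182 × 10^-19 J = 2.14 × 10^14.

2.14 × 10^14 photons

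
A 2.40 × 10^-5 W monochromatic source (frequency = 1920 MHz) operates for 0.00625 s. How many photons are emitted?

Total energy: E_total = P·t = 2.40 × 10^-5 × 0.00625 = 1.500 × 10^-7 J.
Per-photon energy: E = 1.272 × 10^-24 J.
N = E_total / E_photon = 1.18 × 10^17.

1.18 × 10^17 photons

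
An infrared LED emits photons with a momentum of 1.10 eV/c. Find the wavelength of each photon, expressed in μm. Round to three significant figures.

1.13 μm

Take h = 6.62607015 × 10^-34 J·s, c = 2.99792458 × 10^8 m/s, 1 eV = 1.602176634 × 10^-19 J.
In SI units: p = 1.10 eV/c = 5.8787 × 10^-28 kg·m/s.
The photon relation is λ = h/p, giving λ = 1.127 × 10^-6 m.
Converting to μm: λ = 1.127 μm ≈ 1.13 μm.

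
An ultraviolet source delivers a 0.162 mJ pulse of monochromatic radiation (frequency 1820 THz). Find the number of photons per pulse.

1.34e14 photons

Per-photon energy: E = 1.206e-18 J (from frequency = 1820 THz).
N = E_total / E_photon = 1.62e-4 J / 1.206e-18 J = 1.34e14.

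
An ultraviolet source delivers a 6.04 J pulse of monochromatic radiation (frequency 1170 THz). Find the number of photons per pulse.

7.79e18 photons

Per-photon energy: E = 7.753e-19 J (from frequency = 1170 THz).
N = E_total / E_photon = 6.04 J / 7.753e-19 J = 7.79e18.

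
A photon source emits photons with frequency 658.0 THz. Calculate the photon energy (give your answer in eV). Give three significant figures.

2.72 eV

Convert to SI: f = 658.0 THz = 6.580·10^14 Hz.
For a photon E = hf, so E = 4.360·10^-19 J.
Converting to eV: E = 2.721 eV ≈ 2.72 eV.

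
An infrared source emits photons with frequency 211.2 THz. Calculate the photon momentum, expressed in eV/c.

0.873 eV/c

First convert: f = 211.2 THz = 2.112e14 Hz.
For a photon p = hf/c, so p = 4.668e-28 kg·m/s.
Converting to eV/c: p = 0.8735 eV/c ≈ 0.873 eV/c.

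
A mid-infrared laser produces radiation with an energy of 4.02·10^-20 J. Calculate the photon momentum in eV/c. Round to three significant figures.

Take c = 2.99792458·10^8 m/s, 1 eV = 1.602176634·10^-19 J.
Apply p = E/c: p = 1.341·10^-28 kg·m/s.
Converting to eV/c: p = 0.2509 eV/c ≈ 0.251 eV/c.

0.251 eV/c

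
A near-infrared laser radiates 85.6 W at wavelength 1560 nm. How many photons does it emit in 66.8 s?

Total energy: E_total = P·t = 85.6 × 66.8 = 5718 J.
Per-photon energy: E = 1.273 × 10^-19 J.
N = E_total / E_photon = 4.49 × 10^22.

4.49 × 10^22 photons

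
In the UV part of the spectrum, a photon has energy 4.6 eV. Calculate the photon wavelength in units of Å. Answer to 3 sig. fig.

Take h = 6.62607015 × 10^-34 J·s, c = 2.99792458 × 10^8 m/s, 1 eV = 1.602176634 × 10^-19 J.
First convert: E = 4.6 eV = 7.3700 × 10^-19 J.
Since λ = hc/E for a photon, λ = 2.695 × 10^-7 m.
Converting to Å: λ = 2695 Å ≈ 2700 Å.

2700 Å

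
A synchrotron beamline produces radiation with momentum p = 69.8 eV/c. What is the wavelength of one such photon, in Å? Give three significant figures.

Use h = 6.62607015·10^-34 J·s, c = 2.99792458·10^8 m/s, 1 eV = 1.602176634·10^-19 J.
In SI units: p = 69.8 eV/c = 3.7303·10^-26 kg·m/s.
The photon relation is λ = h/p, giving λ = 1.776·10^-8 m.
Converting to Å: λ = 177.6 Å ≈ 178 Å.

178 Å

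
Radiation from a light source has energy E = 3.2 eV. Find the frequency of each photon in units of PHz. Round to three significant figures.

0.774 PHz

In SI units: E = 3.2 eV = 5.1270 × 10^-19 J.
The photon relation is f = E/h, giving f = 7.738 × 10^14 Hz.
Converting to PHz: f = 0.7738 PHz ≈ 0.774 PHz.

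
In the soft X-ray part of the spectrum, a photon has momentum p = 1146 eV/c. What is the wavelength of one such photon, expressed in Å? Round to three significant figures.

Take h = 6.62607015e-34 J·s, c = 2.99792458e8 m/s, 1 eV = 1.602176634e-19 J.
Convert to SI: p = 1146 eV/c = 6.1246e-25 kg·m/s.
Since λ = h/p for a photon, λ = 1.082e-9 m.
Converting to Å: λ = 10.82 Å ≈ 10.8 Å.

10.8 Å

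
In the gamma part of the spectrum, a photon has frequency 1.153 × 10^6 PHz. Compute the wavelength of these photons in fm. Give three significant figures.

In SI units: f = 1.153 × 10^6 PHz = 1.153 × 10^21 Hz.
For a photon λ = c/f, so λ = 2.600 × 10^-13 m.
Converting to fm: λ = 260.0 fm ≈ 260 fm.

260 fm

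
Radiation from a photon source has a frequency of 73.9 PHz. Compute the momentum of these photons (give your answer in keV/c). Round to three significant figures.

0.306 keV/c

In SI units: f = 73.9 PHz = 7.39 × 10^16 Hz.
The photon relation is p = hf/c, giving p = 1.633 × 10^-25 kg·m/s.
Converting to keV/c: p = 0.3056 keV/c ≈ 0.306 keV/c.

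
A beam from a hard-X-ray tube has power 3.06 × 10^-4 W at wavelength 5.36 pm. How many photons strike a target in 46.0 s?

Total energy: E_total = P·t = 3.06 × 10^-4 × 46.0 = 0.01408 J.
Per-photon energy: E = 3.706 × 10^-14 J.
N = E_total / E_photon = 3.80 × 10^11.

3.80 × 10^11 photons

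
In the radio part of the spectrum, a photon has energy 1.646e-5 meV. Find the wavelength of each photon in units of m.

75.3 m

Convert to SI: E = 1.646e-5 meV = 2.6372e-27 J.
Apply λ = hc/E: λ = 75.32 m.
So λ ≈ 75.3 m.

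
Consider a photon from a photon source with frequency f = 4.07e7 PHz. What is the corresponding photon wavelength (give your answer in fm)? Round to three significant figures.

Convert to SI: f = 4.07e7 PHz = 4.07e22 Hz.
For a photon λ = c/f, so λ = 7.366e-15 m.
Converting to fm: λ = 7.366 fm ≈ 7.37 fm.

7.37 fm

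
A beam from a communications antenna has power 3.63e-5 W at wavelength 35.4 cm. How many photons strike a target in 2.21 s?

1.43e20 photons

Total energy: E_total = P·t = 3.63e-5 × 2.21 = 8.022e-5 J.
Per-photon energy: E = 5.611e-25 J.
N = E_total / E_photon = 1.43e20.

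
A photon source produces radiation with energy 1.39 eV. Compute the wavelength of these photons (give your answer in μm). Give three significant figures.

Take h = 6.62607015·10^-34 J·s, c = 2.99792458·10^8 m/s, 1 eV = 1.602176634·10^-19 J.
First convert: E = 1.39 eV = 2.2270·10^-19 J.
The photon relation is λ = hc/E, giving λ = 8.920·10^-7 m.
Converting to μm: λ = 0.8920 μm ≈ 0.892 μm.

0.892 μm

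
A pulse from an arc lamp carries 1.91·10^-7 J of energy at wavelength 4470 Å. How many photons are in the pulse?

Per-photon energy: E = 4.444·10^-19 J (from wavelength = 4470 Å).
N = E_total / E_photon = 1.91·10^-7 J / 4.444·10^-19 J = 4.30·10^11.

4.30·10^11 photons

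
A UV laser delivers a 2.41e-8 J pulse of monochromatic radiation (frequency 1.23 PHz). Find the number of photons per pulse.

Per-photon energy: E = 8.150e-19 J (from frequency = 1.23 PHz).
N = E_total / E_photon = 2.41e-8 J / 8.150e-19 J = 2.96e10.

2.96e10 photons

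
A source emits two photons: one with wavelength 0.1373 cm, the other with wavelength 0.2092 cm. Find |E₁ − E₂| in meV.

0.310 meV

Using E = hc/λ: E₁ = 1.4468e-22 J, E₂ = 9.4954e-23 J.
|ΔE| = |1.4468e-22 − 9.4954e-23| = 4.97e-23 J = 0.310 meV.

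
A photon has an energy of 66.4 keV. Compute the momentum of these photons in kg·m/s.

3.55e-23 kg·m/s

In SI units: E = 66.4 keV = 1.0638e-14 J.
Since p = E/c for a photon, p = 3.549e-23 kg·m/s.
So p ≈ 3.55e-23 kg·m/s.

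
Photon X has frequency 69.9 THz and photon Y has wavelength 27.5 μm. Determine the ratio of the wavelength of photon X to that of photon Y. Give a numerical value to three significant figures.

λ_X = 4.289·10^-6 m (from frequency = 69.9 THz, via λ = c/f).
λ_Y = 2.750·10^-5 m (from wavelength = 27.5 μm, via λ given directly).
Ratio = 4.289·10^-6 / 2.750·10^-5 = 0.156.

0.156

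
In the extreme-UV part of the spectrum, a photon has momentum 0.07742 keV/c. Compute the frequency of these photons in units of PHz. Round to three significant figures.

Take h = 6.62607015 × 10^-34 J·s, c = 2.99792458 × 10^8 m/s, 1 eV = 1.602176634 × 10^-19 J.
First convert: p = 0.07742 keV/c = 4.1375 × 10^-26 kg·m/s.
For a photon f = pc/h, so f = 1.872 × 10^16 Hz.
Converting to PHz: f = 18.72 PHz ≈ 18.7 PHz.

18.7 PHz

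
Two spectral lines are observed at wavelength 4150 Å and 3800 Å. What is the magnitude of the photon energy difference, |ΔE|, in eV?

0.275 eV

Using E = hc/λ: E₁ = 4.787 × 10^-19 J, E₂ = 5.227 × 10^-19 J.
|ΔE| = |4.787 × 10^-19 − 5.227 × 10^-19| = 4.41 × 10^-20 J = 0.275 eV.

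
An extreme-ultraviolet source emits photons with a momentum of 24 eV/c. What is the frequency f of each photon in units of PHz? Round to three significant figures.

5.80 PHz

First convert: p = 24 eV/c = 1.2826 × 10^-26 kg·m/s.
Apply f = pc/h: f = 5.803 × 10^15 Hz.
Converting to PHz: f = 5.803 PHz ≈ 5.80 PHz.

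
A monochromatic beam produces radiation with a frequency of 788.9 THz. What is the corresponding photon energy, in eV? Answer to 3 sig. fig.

3.26 eV

Use h = 6.62607015 × 10^-34 J·s, 1 eV = 1.602176634 × 10^-19 J.
In SI units: f = 788.9 THz = 7.889 × 10^14 Hz.
The photon relation is E = hf, giving E = 5.227 × 10^-19 J.
Converting to eV: E = 3.263 eV ≈ 3.26 eV.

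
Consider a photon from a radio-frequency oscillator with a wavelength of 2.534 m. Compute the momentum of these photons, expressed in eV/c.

4.89 × 10^-7 eV/c

Take h = 6.62607015 × 10^-34 J·s, c = 2.99792458 × 10^8 m/s, 1 eV = 1.602176634 × 10^-19 J.
Since p = h/λ for a photon, p = 2.615 × 10^-34 kg·m/s.
Converting to eV/c: p = 4.893 × 10^-7 eV/c ≈ 4.89 × 10^-7 eV/c.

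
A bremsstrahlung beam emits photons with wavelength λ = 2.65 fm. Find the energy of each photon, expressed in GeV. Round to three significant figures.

Take h = 6.62607015 × 10^-34 J·s, c = 2.99792458 × 10^8 m/s, 1 eV = 1.602176634 × 10^-19 J.
In SI units: λ = 2.65 fm = 2.65 × 10^-15 m.
Apply E = hc/λ: E = 7.496 × 10^-11 J.
Converting to GeV: E = 0.4679 GeV ≈ 0.468 GeV.

0.468 GeV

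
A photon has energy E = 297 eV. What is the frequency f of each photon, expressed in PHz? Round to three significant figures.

Convert to SI: E = 297 eV = 4.7585 × 10^-17 J.
For a photon f = E/h, so f = 7.181 × 10^16 Hz.
Converting to PHz: f = 71.81 PHz ≈ 71.8 PHz.

71.8 PHz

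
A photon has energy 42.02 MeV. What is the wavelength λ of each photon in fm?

Convert to SI: E = 42.02 MeV = 6.7323·10^-12 J.
For a photon λ = hc/E, so λ = 2.951·10^-14 m.
Converting to fm: λ = 29.51 fm ≈ 29.5 fm.

29.5 fm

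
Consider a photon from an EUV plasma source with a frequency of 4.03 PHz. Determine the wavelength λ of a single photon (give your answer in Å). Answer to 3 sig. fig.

Convert to SI: f = 4.03 PHz = 4.03·10^15 Hz.
Since λ = c/f for a photon, λ = 7.439·10^-8 m.
Converting to Å: λ = 743.9 Å ≈ 744 Å.

744 Å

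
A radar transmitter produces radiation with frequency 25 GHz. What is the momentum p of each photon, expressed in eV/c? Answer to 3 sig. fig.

Convert to SI: f = 25 GHz = 2.5 × 10^10 Hz.
The photon relation is p = hf/c, giving p = 5.526 × 10^-32 kg·m/s.
Converting to eV/c: p = 1.034 × 10^-4 eV/c ≈ 1.03 × 10^-4 eV/c.

1.03 × 10^-4 eV/c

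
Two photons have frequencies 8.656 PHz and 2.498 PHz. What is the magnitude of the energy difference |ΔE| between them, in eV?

Using E = hf: E₁ = 5.7355·10^-18 J, E₂ = 1.6552·10^-18 J.
|ΔE| = |5.7355·10^-18 − 1.6552·10^-18| = 4.08·10^-18 J = 25.5 eV.

25.5 eV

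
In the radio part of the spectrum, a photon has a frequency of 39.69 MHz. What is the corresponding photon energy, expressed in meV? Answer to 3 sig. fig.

1.64e-4 meV

Take h = 6.62607015e-34 J·s, 1 eV = 1.602176634e-19 J.
In SI units: f = 39.69 MHz = 3.969e7 Hz.
For a photon E = hf, so E = 2.630e-26 J.
Converting to meV: E = 1.641e-4 meV ≈ 1.64e-4 meV.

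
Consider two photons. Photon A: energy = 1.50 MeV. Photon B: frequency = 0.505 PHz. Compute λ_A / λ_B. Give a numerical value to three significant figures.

1.39 × 10^-6

λ_A = 8.266 × 10^-13 m (from energy = 1.50 MeV, via λ = hc/E).
λ_B = 5.936 × 10^-7 m (from frequency = 0.505 PHz, via λ = c/f).
Ratio = 8.266 × 10^-13 / 5.936 × 10^-7 = 1.39 × 10^-6.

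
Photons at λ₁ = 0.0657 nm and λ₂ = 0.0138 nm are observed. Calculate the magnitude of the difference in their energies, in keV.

71.0 keV

Using E = hc/λ: E₁ = 3.024 × 10^-15 J, E₂ = 1.439 × 10^-14 J.
|ΔE| = |3.024 × 10^-15 − 1.439 × 10^-14| = 1.14 × 10^-14 J = 71.0 keV.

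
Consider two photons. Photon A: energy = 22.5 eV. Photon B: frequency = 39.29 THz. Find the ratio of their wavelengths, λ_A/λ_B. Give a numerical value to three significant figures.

7.22 × 10^-3

λ_A = 5.510 × 10^-8 m (from energy = 22.5 eV, via λ = hc/E).
λ_B = 7.630 × 10^-6 m (from frequency = 39.29 THz, via λ = c/f).
Ratio = 5.510 × 10^-8 / 7.630 × 10^-6 = 7.22 × 10^-3.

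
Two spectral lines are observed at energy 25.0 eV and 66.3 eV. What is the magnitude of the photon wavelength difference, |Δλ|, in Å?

Using λ = hc/E: λ₁ = 4.959e-8 m, λ₂ = 1.870e-8 m.
|Δλ| = |4.959e-8 − 1.870e-8| = 3.09e-8 m = 309 Å.

309 Å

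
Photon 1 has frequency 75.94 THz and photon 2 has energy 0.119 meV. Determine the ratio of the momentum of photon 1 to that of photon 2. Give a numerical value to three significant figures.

2640

p_1 = 1.678e-28 kg·m/s (from frequency = 75.94 THz, via p = hf/c).
p_2 = 6.360e-32 kg·m/s (from energy = 0.119 meV, via p = E/c).
Ratio = 1.678e-28 / 6.360e-32 = 2640.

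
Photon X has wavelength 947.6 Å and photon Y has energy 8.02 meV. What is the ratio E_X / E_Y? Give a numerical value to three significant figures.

E_X = 2.096·10^-18 J (from wavelength = 947.6 Å, via E = hc/λ).
E_Y = 1.285·10^-21 J (from energy = 8.02 meV, via E given directly).
Ratio = 2.096·10^-18 / 1.285·10^-21 = 1630.

1630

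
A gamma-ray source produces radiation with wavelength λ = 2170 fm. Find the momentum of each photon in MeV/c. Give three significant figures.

0.571 MeV/c

In SI units: λ = 2170 fm = 2.17 × 10^-12 m.
For a photon p = h/λ, so p = 3.053 × 10^-22 kg·m/s.
Converting to MeV/c: p = 0.5714 MeV/c ≈ 0.571 MeV/c.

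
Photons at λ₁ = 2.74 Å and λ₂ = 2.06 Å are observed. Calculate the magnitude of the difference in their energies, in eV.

Using E = hc/λ: E₁ = 7.250e-16 J, E₂ = 9.643e-16 J.
|ΔE| = |7.250e-16 − 9.643e-16| = 2.39e-16 J = 1490 eV.

1490 eV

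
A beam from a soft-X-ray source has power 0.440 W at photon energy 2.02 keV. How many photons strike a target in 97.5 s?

Total energy: E_total = P·t = 0.440 × 97.5 = 42.90 J.
Per-photon energy: E = 3.236·10^-16 J.
N = E_total / E_photon = 1.33·10^17.

1.33·10^17 photons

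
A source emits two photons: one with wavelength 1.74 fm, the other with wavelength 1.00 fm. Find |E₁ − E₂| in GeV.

0.527 GeV

Using E = hc/λ: E₁ = 1.142 × 10^-10 J, E₂ = 1.986 × 10^-10 J.
|ΔE| = |1.142 × 10^-10 − 1.986 × 10^-10| = 8.45 × 10^-11 J = 0.527 GeV.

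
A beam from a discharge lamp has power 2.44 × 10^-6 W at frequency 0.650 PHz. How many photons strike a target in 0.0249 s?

Total energy: E_total = P·t = 2.44 × 10^-6 × 0.0249 = 6.076 × 10^-8 J.
Per-photon energy: E = 4.307 × 10^-19 J.
N = E_total / E_photon = 1.41 × 10^11.

1.41 × 10^11 photons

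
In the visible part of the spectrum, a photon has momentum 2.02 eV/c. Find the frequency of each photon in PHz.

0.488 PHz

Take h = 6.62607015 × 10^-34 J·s, c = 2.99792458 × 10^8 m/s, 1 eV = 1.602176634 × 10^-19 J.
In SI units: p = 2.02 eV/c = 1.0795 × 10^-27 kg·m/s.
Apply f = pc/h: f = 4.884 × 10^14 Hz.
Converting to PHz: f = 0.4884 PHz ≈ 0.488 PHz.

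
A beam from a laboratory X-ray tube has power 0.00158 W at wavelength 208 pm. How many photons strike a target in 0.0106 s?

Total energy: E_total = P·t = 0.00158 × 0.0106 = 1.675e-5 J.
Per-photon energy: E = 9.550e-16 J.
N = E_total / E_photon = 1.75e10.

1.75e10 photons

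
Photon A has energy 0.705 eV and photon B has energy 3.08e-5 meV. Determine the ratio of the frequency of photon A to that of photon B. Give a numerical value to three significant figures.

2.29e7

f_A = 1.705e14 Hz (from energy = 0.705 eV, via f = E/h).
f_B = 7.447e6 Hz (from energy = 3.08e-5 meV, via f = E/h).
Ratio = 1.705e14 / 7.447e6 = 2.29e7.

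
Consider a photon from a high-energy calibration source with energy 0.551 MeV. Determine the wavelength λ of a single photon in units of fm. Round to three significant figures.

Take h = 6.62607015 × 10^-34 J·s, c = 2.99792458 × 10^8 m/s, 1 eV = 1.602176634 × 10^-19 J.
Convert to SI: E = 0.551 MeV = 8.8280 × 10^-14 J.
Since λ = hc/E for a photon, λ = 2.250 × 10^-12 m.
Converting to fm: λ = 2250 fm ≈ 2250 fm.

2250 fm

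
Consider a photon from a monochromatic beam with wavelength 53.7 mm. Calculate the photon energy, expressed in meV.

First convert: λ = 53.7 mm = 0.0537 m.
The photon relation is E = hc/λ, giving E = 3.699e-24 J.
Converting to meV: E = 0.02309 meV ≈ 0.0231 meV.

0.0231 meV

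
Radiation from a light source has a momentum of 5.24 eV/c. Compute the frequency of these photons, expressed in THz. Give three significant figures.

Use h = 6.62607015 × 10^-34 J·s, c = 2.99792458 × 10^8 m/s, 1 eV = 1.602176634 × 10^-19 J.
In SI units: p = 5.24 eV/c = 2.8004 × 10^-27 kg·m/s.
For a photon f = pc/h, so f = 1.267 × 10^15 Hz.
Converting to THz: f = 1267 THz ≈ 1270 THz.

1270 THz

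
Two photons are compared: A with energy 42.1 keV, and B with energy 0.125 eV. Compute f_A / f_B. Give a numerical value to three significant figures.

3.37·10^5

f_A = 1.018·10^19 Hz (from energy = 42.1 keV, via f = E/h).
f_B = 3.022·10^13 Hz (from energy = 0.125 eV, via f = E/h).
Ratio = 1.018·10^19 / 3.022·10^13 = 3.37·10^5.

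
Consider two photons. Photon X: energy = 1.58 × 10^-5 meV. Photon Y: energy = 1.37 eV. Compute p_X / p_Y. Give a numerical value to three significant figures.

1.15 × 10^-8

p_X = 8.444 × 10^-36 kg·m/s (from energy = 1.58 × 10^-5 meV, via p = E/c).
p_Y = 7.322 × 10^-28 kg·m/s (from energy = 1.37 eV, via p = E/c).
Ratio = 8.444 × 10^-36 / 7.322 × 10^-28 = 1.15 × 10^-8.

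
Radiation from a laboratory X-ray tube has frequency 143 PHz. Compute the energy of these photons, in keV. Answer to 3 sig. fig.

Take h = 6.62607015 × 10^-34 J·s, 1 eV = 1.602176634 × 10^-19 J.
First convert: f = 143 PHz = 1.43 × 10^17 Hz.
The photon relation is E = hf, giving E = 9.475 × 10^-17 J.
Converting to keV: E = 0.5914 keV ≈ 0.591 keV.

0.591 keV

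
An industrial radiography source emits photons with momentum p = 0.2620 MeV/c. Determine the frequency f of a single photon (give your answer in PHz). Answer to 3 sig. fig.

6.34 × 10^4 PHz

Take h = 6.62607015 × 10^-34 J·s, c = 2.99792458 × 10^8 m/s, 1 eV = 1.602176634 × 10^-19 J.
Convert to SI: p = 0.2620 MeV/c = 1.4002 × 10^-22 kg·m/s.
The photon relation is f = pc/h, giving f = 6.335 × 10^19 Hz.
Converting to PHz: f = 63350 PHz ≈ 6.34 × 10^4 PHz.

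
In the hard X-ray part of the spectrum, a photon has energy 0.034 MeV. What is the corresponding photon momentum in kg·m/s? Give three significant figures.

1.82 × 10^-23 kg·m/s

(c = 2.99792458 × 10^8 m/s, 1 eV = 1.602176634 × 10^-19 J.)
First convert: E = 0.034 MeV = 5.4474 × 10^-15 J.
Apply p = E/c: p = 1.817 × 10^-23 kg·m/s.
So p ≈ 1.82 × 10^-23 kg·m/s.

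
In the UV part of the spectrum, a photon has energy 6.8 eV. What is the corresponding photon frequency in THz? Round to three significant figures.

1640 THz

(h = 6.62607015e-34 J·s, 1 eV = 1.602176634e-19 J.)
Convert to SI: E = 6.8 eV = 1.0895e-18 J.
The photon relation is f = E/h, giving f = 1.644e15 Hz.
Converting to THz: f = 1644 THz ≈ 1640 THz.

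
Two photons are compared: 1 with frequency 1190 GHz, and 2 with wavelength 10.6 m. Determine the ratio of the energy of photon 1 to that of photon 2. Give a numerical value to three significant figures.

E_1 = 7.885 × 10^-22 J (from frequency = 1190 GHz, via E = hf).
E_2 = 1.874 × 10^-26 J (from wavelength = 10.6 m, via E = hc/λ).
Ratio = 7.885 × 10^-22 / 1.874 × 10^-26 = 4.21 × 10^4.

4.21 × 10^4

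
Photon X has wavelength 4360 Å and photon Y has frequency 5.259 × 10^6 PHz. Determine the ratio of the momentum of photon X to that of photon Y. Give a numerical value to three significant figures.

p_X = 1.520 × 10^-27 kg·m/s (from wavelength = 4360 Å, via p = h/λ).
p_Y = 1.162 × 10^-20 kg·m/s (from frequency = 5.259 × 10^6 PHz, via p = hf/c).
Ratio = 1.520 × 10^-27 / 1.162 × 10^-20 = 1.31 × 10^-7.

1.31 × 10^-7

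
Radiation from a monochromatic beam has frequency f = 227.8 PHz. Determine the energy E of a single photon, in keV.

Convert to SI: f = 227.8 PHz = 2.278 × 10^17 Hz.
The photon relation is E = hf, giving E = 1.509 × 10^-16 J.
Converting to keV: E = 0.9421 keV ≈ 0.942 keV.

0.942 keV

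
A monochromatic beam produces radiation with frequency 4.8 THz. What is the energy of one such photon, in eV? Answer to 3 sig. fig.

Use h = 6.62607015 × 10^-34 J·s, 1 eV = 1.602176634 × 10^-19 J.
First convert: f = 4.8 THz = 4.8 × 10^12 Hz.
For a photon E = hf, so E = 3.181 × 10^-21 J.
Converting to eV: E = 0.01985 eV ≈ 0.0199 eV.

0.0199 eV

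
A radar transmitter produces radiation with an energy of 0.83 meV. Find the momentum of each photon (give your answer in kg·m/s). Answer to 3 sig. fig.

4.44 × 10^-31 kg·m/s

Take c = 2.99792458 × 10^8 m/s, 1 eV = 1.602176634 × 10^-19 J.
First convert: E = 0.83 meV = 1.3298 × 10^-22 J.
Apply p = E/c: p = 4.436 × 10^-31 kg·m/s.
So p ≈ 4.44 × 10^-31 kg·m/s.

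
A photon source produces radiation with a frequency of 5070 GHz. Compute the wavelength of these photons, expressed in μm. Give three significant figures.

59.1 μm

In SI units: f = 5070 GHz = 5.07e12 Hz.
Since λ = c/f for a photon, λ = 5.913e-5 m.
Converting to μm: λ = 59.13 μm ≈ 59.1 μm.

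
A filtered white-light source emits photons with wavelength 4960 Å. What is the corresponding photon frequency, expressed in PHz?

(c = 2.99792458 × 10^8 m/s.)
Convert to SI: λ = 4960 Å = 4.96 × 10^-7 m.
Since f = c/λ for a photon, f = 6.044 × 10^14 Hz.
Converting to PHz: f = 0.6044 PHz ≈ 0.604 PHz.

0.604 PHz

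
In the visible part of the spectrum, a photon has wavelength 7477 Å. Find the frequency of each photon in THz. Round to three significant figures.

(c = 2.99792458 × 10^8 m/s.)
Convert to SI: λ = 7477 Å = 7.477 × 10^-7 m.
The photon relation is f = c/λ, giving f = 4.010 × 10^14 Hz.
Converting to THz: f = 401.0 THz ≈ 401 THz.

401 THz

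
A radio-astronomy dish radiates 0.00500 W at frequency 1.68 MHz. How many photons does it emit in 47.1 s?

Total energy: E_total = P·t = 0.00500 × 47.1 = 0.2355 J.
Per-photon energy: E = 1.113e-27 J.
N = E_total / E_photon = 2.12e26.

2.12e26 photons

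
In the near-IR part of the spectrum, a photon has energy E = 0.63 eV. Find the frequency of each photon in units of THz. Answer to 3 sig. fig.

In SI units: E = 0.63 eV = 1.0094 × 10^-19 J.
The photon relation is f = E/h, giving f = 1.523 × 10^14 Hz.
Converting to THz: f = 152.3 THz ≈ 152 THz.

152 THz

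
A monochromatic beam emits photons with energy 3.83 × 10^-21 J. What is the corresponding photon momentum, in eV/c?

0.0239 eV/c

Take c = 2.99792458 × 10^8 m/s, 1 eV = 1.602176634 × 10^-19 J.
For a photon p = E/c, so p = 1.278 × 10^-29 kg·m/s.
Converting to eV/c: p = 0.02390 eV/c ≈ 0.0239 eV/c.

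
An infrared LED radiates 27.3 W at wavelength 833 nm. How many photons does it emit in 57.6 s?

6.59e21 photons

Total energy: E_total = P·t = 27.3 × 57.6 = 1572 J.
Per-photon energy: E = 2.385e-19 J.
N = E_total / E_photon = 6.59e21.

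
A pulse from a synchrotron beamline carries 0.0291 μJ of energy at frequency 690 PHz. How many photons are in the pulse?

6.36 × 10^7 photons

Per-photon energy: E = 4.572 × 10^-16 J (from frequency = 690 PHz).
N = E_total / E_photon = 2.91 × 10^-8 J / 4.572 × 10^-16 J = 6.36 × 10^7.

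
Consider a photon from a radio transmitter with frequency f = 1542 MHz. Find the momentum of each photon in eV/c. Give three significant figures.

(h = 6.62607015·10^-34 J·s, c = 2.99792458·10^8 m/s, 1 eV = 1.602176634·10^-19 J.)
First convert: f = 1542 MHz = 1.542·10^9 Hz.
Since p = hf/c for a photon, p = 3.408·10^-33 kg·m/s.
Converting to eV/c: p = 6.377·10^-6 eV/c ≈ 6.38·10^-6 eV/c.

6.38·10^-6 eV/c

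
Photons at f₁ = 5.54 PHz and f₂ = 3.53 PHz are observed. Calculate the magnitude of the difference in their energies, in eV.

Using E = hf: E₁ = 3.671e-18 J, E₂ = 2.339e-18 J.
|ΔE| = |3.671e-18 − 2.339e-18| = 1.33e-18 J = 8.31 eV.

8.31 eV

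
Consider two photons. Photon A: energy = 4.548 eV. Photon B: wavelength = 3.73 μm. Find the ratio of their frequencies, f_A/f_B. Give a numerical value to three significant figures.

f_A = 1.100 × 10^15 Hz (from energy = 4.548 eV, via f = E/h).
f_B = 8.037 × 10^13 Hz (from wavelength = 3.73 μm, via f = c/λ).
Ratio = 1.100 × 10^15 / 8.037 × 10^13 = 13.7.

13.7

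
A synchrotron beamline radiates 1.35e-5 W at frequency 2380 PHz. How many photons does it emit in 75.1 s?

Total energy: E_total = P·t = 1.35e-5 × 75.1 = 0.001014 J.
Per-photon energy: E = 1.577e-15 J.
N = E_total / E_photon = 6.43e11.

6.43e11 photons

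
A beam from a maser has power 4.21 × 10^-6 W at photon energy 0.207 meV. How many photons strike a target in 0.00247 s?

Total energy: E_total = P·t = 4.21 × 10^-6 × 0.00247 = 1.040 × 10^-8 J.
Per-photon energy: E = 3.317 × 10^-23 J.
N = E_total / E_photon = 3.14 × 10^14.

3.14 × 10^14 photons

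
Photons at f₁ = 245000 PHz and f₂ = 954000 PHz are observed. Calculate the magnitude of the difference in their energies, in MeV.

2.93 MeV

Using E = hf: E₁ = 1.6234 × 10^-13 J, E₂ = 6.3213 × 10^-13 J.
|ΔE| = |1.6234 × 10^-13 − 6.3213 × 10^-13| = 4.70 × 10^-13 J = 2.93 MeV.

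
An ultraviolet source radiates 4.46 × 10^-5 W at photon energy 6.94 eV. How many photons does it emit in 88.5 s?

Total energy: E_total = P·t = 4.46 × 10^-5 × 88.5 = 0.003947 J.
Per-photon energy: E = 1.112 × 10^-18 J.
N = E_total / E_photon = 3.55 × 10^15.

3.55 × 10^15 photons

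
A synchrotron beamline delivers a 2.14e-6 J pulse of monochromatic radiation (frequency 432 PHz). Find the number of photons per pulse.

Per-photon energy: E = 2.862e-16 J (from frequency = 432 PHz).
N = E_total / E_photon = 2.14e-6 J / 2.862e-16 J = 7.48e9.

7.48e9 photons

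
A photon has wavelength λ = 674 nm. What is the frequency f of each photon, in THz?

445 THz

First convert: λ = 674 nm = 6.74e-7 m.
Apply f = c/λ: f = 4.448e14 Hz.
Converting to THz: f = 444.8 THz ≈ 445 THz.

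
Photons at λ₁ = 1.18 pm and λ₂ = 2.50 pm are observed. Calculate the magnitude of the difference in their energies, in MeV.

0.555 MeV

Using E = hc/λ: E₁ = 1.683e-13 J, E₂ = 7.946e-14 J.
|ΔE| = |1.683e-13 − 7.946e-14| = 8.89e-14 J = 0.555 MeV.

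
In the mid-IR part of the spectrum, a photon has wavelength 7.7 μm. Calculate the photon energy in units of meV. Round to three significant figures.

161 meV

In SI units: λ = 7.7 μm = 7.7·10^-6 m.
Apply E = hc/λ: E = 2.580·10^-20 J.
Converting to meV: E = 161.0 meV ≈ 161 meV.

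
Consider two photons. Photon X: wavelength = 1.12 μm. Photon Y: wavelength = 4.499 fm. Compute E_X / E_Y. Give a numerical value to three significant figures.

E_X = 1.774·10^-19 J (from wavelength = 1.12 μm, via E = hc/λ).
E_Y = 4.415·10^-11 J (from wavelength = 4.499 fm, via E = hc/λ).
Ratio = 1.774·10^-19 / 4.415·10^-11 = 4.02·10^-9.

4.02·10^-9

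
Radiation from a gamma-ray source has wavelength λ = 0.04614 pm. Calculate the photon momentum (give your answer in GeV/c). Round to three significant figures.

0.0269 GeV/c

Convert to SI: λ = 0.04614 pm = 4.614 × 10^-14 m.
Since p = h/λ for a photon, p = 1.436 × 10^-20 kg·m/s.
Converting to GeV/c: p = 0.02687 GeV/c ≈ 0.0269 GeV/c.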